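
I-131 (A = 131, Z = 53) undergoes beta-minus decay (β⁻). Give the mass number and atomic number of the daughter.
Daughter: A = 131, Z = 54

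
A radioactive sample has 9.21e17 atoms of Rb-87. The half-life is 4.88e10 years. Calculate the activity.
A = λN = 1.308e7 decays/year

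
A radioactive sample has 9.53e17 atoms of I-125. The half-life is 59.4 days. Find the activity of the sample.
A = λN = 1.112e16 decays/day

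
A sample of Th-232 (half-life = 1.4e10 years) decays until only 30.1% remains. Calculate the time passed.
t = t½ × log₂(N₀/N) = 2.425e10 years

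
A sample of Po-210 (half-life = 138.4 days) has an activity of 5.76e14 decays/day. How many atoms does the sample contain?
N = A/λ = 1.15e17 atoms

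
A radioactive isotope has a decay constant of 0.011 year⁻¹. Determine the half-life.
t½ = ln(2)/λ = 63.01 years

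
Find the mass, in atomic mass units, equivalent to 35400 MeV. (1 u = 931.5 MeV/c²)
m = E/c² = 38 u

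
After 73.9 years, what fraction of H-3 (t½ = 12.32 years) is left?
N/N₀ = (1/2)^(t/t½) = 0.01564 = 1.56%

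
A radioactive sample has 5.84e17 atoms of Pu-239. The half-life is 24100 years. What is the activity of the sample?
A = λN = 1.68e13 decays/year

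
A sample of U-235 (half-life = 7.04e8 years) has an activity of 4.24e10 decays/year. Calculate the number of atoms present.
N = A/λ = 4.306e19 atoms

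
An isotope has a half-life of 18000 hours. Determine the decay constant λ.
λ = ln(2)/t½ = 3.851e-5 hour⁻¹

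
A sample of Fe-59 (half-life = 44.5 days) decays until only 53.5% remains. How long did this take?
t = t½ × log₂(N₀/N) = 40.16 days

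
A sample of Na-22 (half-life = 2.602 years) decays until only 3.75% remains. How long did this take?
t = t½ × log₂(N₀/N) = 12.33 years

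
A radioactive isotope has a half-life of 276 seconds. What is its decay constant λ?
λ = ln(2)/t½ = 0.002511 second⁻¹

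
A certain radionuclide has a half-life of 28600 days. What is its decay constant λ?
λ = ln(2)/t½ = 2.424e-5 day⁻¹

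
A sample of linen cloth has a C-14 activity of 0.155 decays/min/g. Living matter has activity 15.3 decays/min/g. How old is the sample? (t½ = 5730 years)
Age = t½ × log₂(A₀/A) = 37960 years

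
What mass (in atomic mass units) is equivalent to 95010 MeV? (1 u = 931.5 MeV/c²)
m = E/c² = 102 u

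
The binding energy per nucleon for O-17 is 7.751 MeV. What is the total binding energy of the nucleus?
B.E. = 7.751 × 17 = 131.8 MeV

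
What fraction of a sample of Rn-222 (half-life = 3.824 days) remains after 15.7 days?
N/N₀ = (1/2)^(t/t½) = 0.05809 = 5.81%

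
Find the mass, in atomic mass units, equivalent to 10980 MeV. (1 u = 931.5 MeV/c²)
m = E/c² = 11.79 u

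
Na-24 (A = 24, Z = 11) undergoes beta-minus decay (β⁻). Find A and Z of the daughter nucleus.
Daughter: A = 24, Z = 12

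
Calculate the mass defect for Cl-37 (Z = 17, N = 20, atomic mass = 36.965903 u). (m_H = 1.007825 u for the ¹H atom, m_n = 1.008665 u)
Δm = Z·m_H + N·m_n − M = 0.3404 u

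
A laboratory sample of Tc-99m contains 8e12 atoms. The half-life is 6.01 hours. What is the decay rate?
A = λN = 9.227e11 decays/hour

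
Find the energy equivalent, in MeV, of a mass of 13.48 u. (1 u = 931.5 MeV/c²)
E = mc² = 12560 MeV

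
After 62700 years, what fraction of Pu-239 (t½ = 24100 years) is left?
N/N₀ = (1/2)^(t/t½) = 0.1647 = 16.5%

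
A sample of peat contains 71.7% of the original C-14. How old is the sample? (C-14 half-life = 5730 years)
Age = t½ × log₂(1/ratio) = 2750 years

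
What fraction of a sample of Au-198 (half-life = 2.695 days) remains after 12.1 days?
N/N₀ = (1/2)^(t/t½) = 0.04451 = 4.45%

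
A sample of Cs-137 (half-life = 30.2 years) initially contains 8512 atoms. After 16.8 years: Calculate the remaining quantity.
N = N₀(1/2)^(t/t½) = 5789 atoms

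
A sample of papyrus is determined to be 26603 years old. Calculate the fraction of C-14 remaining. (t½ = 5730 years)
N/N₀ = (1/2)^(t/t½) = 0.04003 = 4%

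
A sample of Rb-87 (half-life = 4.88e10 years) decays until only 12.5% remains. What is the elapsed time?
t = t½ × log₂(N₀/N) = 1.464e11 years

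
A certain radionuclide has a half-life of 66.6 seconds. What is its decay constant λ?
λ = ln(2)/t½ = 0.01041 second⁻¹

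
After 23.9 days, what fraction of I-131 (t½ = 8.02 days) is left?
N/N₀ = (1/2)^(t/t½) = 0.1267 = 12.7%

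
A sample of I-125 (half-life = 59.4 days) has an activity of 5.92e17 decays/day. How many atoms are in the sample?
N = A/λ = 5.073e19 atoms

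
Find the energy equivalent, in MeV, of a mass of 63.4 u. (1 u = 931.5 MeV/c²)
E = mc² = 59060 MeV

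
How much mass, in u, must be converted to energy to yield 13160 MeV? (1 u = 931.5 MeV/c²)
m = E/c² = 14.13 u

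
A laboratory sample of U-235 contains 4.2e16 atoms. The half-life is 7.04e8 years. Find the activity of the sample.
A = λN = 4.135e7 decays/year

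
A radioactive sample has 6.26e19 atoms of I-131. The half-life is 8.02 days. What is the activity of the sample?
A = λN = 5.41e18 decays/day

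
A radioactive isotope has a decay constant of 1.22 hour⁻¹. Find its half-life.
t½ = ln(2)/λ = 0.5682 hours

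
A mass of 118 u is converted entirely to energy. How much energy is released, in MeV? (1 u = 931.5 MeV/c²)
E = mc² = 1.099e5 MeV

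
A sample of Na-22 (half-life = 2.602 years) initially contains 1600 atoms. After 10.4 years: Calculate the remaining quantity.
N = N₀(1/2)^(t/t½) = 100.2 atoms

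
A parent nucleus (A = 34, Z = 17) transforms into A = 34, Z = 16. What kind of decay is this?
ΔA = 0, ΔZ = -1 ⇒ beta-plus decay (β⁺) or electron capture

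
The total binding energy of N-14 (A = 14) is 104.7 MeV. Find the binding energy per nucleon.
B.E./A = 104.7/14 = 7.479 MeV/nucleon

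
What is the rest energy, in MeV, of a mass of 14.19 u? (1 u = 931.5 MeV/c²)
E = mc² = 13220 MeV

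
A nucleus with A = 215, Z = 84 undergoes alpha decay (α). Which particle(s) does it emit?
α particle = ⁴₂He (2 protons + 2 neutrons)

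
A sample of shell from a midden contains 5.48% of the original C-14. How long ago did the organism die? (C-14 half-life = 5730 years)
Age = t½ × log₂(1/ratio) = 24010 years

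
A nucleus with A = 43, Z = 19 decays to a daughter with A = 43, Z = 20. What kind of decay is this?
ΔA = 0, ΔZ = +1 ⇒ beta-minus decay (β⁻)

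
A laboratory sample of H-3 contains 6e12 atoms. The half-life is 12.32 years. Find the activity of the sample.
A = λN = 3.376e11 decays/year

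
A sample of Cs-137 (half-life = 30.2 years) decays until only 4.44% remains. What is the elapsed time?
t = t½ × log₂(N₀/N) = 135.7 years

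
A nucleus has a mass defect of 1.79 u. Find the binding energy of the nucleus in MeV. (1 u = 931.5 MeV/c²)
B.E. = Δm × 931.5 = 1667 MeV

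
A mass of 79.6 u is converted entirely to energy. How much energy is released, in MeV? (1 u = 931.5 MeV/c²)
E = mc² = 74150 MeV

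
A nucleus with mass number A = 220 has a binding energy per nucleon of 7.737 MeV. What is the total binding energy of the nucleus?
B.E. = 7.737 × 220 = 1702 MeV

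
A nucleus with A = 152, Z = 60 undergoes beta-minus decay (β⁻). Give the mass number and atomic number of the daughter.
Daughter: A = 152, Z = 61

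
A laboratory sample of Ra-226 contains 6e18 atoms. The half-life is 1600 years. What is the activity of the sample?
A = λN = 2.599e15 decays/year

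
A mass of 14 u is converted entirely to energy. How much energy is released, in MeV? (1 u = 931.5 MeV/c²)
E = mc² = 13040 MeV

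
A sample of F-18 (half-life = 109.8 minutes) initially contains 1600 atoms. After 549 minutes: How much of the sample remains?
N = N₀(1/2)^(t/t½) = 50 atoms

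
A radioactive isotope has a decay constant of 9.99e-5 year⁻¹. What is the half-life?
t½ = ln(2)/λ = 6938 years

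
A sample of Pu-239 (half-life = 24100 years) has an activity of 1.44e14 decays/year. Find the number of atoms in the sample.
N = A/λ = 5.007e18 atoms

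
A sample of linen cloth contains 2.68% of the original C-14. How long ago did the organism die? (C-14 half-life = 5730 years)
Age = t½ × log₂(1/ratio) = 29920 years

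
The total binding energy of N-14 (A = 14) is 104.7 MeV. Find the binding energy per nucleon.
B.E./A = 104.7/14 = 7.479 MeV/nucleon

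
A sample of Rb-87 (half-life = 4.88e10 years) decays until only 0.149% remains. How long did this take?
t = t½ × log₂(N₀/N) = 4.583e11 years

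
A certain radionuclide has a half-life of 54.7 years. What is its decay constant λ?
λ = ln(2)/t½ = 0.01267 year⁻¹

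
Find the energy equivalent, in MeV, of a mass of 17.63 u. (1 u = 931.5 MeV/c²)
E = mc² = 16420 MeV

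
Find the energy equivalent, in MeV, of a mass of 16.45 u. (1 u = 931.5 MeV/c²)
E = mc² = 15320 MeV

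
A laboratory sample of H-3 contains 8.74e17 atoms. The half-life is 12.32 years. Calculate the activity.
A = λN = 4.917e16 decays/year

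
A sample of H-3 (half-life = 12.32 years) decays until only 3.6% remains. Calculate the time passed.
t = t½ × log₂(N₀/N) = 59.08 years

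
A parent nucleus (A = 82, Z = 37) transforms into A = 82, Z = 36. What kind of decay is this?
ΔA = 0, ΔZ = -1 ⇒ beta-plus decay (β⁺) or electron capture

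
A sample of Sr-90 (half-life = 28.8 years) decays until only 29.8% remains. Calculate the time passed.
t = t½ × log₂(N₀/N) = 50.3 years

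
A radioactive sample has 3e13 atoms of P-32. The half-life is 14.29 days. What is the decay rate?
A = λN = 1.455e12 decays/day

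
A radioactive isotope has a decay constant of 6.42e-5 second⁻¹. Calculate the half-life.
t½ = ln(2)/λ = 10800 seconds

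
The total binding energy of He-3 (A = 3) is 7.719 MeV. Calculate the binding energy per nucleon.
B.E./A = 7.719/3 = 2.573 MeV/nucleon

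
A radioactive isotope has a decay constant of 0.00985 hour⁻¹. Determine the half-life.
t½ = ln(2)/λ = 70.37 hours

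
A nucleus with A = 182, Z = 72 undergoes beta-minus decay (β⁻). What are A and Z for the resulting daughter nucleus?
Daughter: A = 182, Z = 73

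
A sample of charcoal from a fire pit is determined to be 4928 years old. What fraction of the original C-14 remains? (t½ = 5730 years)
N/N₀ = (1/2)^(t/t½) = 0.5509 = 55.1%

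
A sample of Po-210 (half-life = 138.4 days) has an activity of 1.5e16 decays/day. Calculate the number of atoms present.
N = A/λ = 2.995e18 atoms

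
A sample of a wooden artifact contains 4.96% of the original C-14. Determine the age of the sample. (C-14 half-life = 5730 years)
Age = t½ × log₂(1/ratio) = 24830 years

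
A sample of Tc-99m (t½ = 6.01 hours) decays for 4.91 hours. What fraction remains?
N/N₀ = (1/2)^(t/t½) = 0.5676 = 56.8%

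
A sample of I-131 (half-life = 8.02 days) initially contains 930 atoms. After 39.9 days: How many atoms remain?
N = N₀(1/2)^(t/t½) = 29.57 atoms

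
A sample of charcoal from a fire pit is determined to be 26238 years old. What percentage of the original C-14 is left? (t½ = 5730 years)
N/N₀ = (1/2)^(t/t½) = 0.04184 = 4.18%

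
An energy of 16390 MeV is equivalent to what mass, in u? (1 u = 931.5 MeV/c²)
m = E/c² = 17.6 u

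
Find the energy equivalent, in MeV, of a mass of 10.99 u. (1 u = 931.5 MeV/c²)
E = mc² = 10240 MeV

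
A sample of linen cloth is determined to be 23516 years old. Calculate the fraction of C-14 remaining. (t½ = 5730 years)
N/N₀ = (1/2)^(t/t½) = 0.05815 = 5.82%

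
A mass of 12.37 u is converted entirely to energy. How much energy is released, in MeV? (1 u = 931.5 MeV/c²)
E = mc² = 11520 MeV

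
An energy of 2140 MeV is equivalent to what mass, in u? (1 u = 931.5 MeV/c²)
m = E/c² = 2.297 u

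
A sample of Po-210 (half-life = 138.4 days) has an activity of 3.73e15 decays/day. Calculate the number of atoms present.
N = A/λ = 7.448e17 atoms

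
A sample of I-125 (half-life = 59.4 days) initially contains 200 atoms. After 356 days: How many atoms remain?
N = N₀(1/2)^(t/t½) = 3.14 atoms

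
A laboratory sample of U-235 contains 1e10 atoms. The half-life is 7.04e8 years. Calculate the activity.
A = λN = 9.846 decays/year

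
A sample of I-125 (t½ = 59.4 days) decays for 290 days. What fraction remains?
N/N₀ = (1/2)^(t/t½) = 0.03391 = 3.39%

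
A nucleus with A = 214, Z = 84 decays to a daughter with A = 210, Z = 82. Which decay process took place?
ΔA = -4, ΔZ = -2 ⇒ alpha decay (α)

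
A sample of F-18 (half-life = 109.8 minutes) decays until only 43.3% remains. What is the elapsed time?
t = t½ × log₂(N₀/N) = 132.6 minutes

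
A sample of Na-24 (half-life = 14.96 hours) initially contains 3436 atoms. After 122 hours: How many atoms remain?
N = N₀(1/2)^(t/t½) = 12.05 atoms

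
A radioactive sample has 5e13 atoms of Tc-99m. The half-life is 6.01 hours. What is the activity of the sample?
A = λN = 5.767e12 decays/hour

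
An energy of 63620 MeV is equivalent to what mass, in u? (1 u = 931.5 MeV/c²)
m = E/c² = 68.3 u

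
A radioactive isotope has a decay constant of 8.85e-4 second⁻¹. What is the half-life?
t½ = ln(2)/λ = 783.2 seconds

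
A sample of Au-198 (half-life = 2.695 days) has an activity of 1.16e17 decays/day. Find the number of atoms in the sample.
N = A/λ = 4.51e17 atoms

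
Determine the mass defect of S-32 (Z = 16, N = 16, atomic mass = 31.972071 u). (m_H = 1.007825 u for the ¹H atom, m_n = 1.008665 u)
Δm = Z·m_H + N·m_n − M = 0.2918 u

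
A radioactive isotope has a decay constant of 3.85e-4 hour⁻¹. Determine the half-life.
t½ = ln(2)/λ = 1800 hours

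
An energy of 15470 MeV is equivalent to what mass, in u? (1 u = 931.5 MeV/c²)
m = E/c² = 16.61 u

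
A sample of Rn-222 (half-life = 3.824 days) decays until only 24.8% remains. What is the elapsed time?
t = t½ × log₂(N₀/N) = 7.692 days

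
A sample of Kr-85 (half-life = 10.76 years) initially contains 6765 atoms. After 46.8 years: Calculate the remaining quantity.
N = N₀(1/2)^(t/t½) = 331.9 atoms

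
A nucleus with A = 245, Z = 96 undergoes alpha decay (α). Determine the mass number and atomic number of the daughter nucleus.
Daughter: A = 241, Z = 94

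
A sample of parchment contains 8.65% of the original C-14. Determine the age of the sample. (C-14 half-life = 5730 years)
Age = t½ × log₂(1/ratio) = 20230 years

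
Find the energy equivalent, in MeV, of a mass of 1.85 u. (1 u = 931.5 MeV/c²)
E = mc² = 1723 MeV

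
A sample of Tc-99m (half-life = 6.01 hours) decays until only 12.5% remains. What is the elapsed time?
t = t½ × log₂(N₀/N) = 18.03 hours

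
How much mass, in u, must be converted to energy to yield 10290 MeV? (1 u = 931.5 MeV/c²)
m = E/c² = 11.05 u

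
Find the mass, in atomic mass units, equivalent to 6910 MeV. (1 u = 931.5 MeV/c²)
m = E/c² = 7.418 u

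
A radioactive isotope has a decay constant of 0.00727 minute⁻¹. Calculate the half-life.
t½ = ln(2)/λ = 95.34 minutes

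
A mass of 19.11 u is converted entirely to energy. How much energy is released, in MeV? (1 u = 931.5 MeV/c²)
E = mc² = 17800 MeV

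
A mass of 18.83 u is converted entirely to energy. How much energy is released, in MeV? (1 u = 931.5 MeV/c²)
E = mc² = 17540 MeV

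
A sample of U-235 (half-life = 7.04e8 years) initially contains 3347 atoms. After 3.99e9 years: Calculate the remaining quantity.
N = N₀(1/2)^(t/t½) = 65.85 atoms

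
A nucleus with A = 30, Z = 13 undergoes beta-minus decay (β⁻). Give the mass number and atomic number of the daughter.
Daughter: A = 30, Z = 14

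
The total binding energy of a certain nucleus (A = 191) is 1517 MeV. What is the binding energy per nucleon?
B.E./A = 1517/191 = 7.942 MeV/nucleon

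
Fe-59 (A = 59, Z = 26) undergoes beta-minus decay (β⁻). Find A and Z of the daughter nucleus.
Daughter: A = 59, Z = 27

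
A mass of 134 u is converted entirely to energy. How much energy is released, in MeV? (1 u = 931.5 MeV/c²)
E = mc² = 1.248e5 MeV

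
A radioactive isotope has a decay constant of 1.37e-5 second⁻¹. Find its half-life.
t½ = ln(2)/λ = 50590 seconds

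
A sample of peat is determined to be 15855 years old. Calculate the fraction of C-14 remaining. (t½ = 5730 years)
N/N₀ = (1/2)^(t/t½) = 0.1469 = 14.7%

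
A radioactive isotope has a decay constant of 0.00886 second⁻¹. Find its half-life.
t½ = ln(2)/λ = 78.23 seconds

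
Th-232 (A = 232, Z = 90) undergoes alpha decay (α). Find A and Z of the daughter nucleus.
Daughter: A = 228, Z = 88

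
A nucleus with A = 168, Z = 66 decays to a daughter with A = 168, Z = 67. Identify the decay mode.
ΔA = 0, ΔZ = +1 ⇒ beta-minus decay (β⁻)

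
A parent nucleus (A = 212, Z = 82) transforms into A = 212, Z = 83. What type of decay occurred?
ΔA = 0, ΔZ = +1 ⇒ beta-minus decay (β⁻)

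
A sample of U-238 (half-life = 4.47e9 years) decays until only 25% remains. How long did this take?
t = t½ × log₂(N₀/N) = 8.94e9 years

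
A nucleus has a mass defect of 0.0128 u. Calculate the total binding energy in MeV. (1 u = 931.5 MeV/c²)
B.E. = Δm × 931.5 = 11.92 MeV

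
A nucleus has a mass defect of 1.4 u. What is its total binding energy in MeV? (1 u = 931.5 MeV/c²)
B.E. = Δm × 931.5 = 1304 MeV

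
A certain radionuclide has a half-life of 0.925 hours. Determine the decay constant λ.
λ = ln(2)/t½ = 0.7493 hour⁻¹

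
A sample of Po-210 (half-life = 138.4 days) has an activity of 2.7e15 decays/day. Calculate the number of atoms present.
N = A/λ = 5.391e17 atoms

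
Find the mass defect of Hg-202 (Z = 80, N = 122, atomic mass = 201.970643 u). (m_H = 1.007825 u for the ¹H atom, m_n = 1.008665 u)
Δm = Z·m_H + N·m_n − M = 1.712 u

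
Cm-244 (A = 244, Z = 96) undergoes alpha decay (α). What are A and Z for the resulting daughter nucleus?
Daughter: A = 240, Z = 94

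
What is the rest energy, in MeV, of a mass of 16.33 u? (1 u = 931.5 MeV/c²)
E = mc² = 15210 MeV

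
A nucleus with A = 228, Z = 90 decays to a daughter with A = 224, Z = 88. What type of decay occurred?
ΔA = -4, ΔZ = -2 ⇒ alpha decay (α)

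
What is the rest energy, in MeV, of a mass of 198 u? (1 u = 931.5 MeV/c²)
E = mc² = 1.844e5 MeV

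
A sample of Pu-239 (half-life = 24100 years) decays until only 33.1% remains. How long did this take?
t = t½ × log₂(N₀/N) = 38440 years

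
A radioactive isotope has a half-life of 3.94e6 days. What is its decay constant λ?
λ = ln(2)/t½ = 1.759e-7 day⁻¹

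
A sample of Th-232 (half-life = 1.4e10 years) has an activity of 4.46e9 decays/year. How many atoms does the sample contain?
N = A/λ = 9.008e19 atoms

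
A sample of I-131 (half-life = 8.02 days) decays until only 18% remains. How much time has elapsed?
t = t½ × log₂(N₀/N) = 19.84 days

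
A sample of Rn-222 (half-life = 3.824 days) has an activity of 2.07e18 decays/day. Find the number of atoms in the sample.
N = A/λ = 1.142e19 atoms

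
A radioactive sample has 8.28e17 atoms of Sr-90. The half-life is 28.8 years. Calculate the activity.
A = λN = 1.993e16 decays/year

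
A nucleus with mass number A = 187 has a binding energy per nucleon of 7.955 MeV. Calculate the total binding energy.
B.E. = 7.955 × 187 = 1488 MeV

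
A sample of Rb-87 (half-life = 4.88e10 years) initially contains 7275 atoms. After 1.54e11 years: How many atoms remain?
N = N₀(1/2)^(t/t½) = 816.3 atoms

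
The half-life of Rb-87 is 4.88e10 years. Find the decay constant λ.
λ = ln(2)/t½ = 1.42e-11 year⁻¹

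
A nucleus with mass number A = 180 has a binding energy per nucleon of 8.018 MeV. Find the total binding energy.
B.E. = 8.018 × 180 = 1443 MeV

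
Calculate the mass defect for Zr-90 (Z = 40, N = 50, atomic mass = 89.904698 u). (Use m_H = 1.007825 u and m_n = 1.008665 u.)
Δm = Z·m_H + N·m_n − M = 0.8416 u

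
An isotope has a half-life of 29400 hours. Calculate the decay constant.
λ = ln(2)/t½ = 2.358e-5 hour⁻¹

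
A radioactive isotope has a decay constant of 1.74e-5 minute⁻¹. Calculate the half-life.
t½ = ln(2)/λ = 39840 minutes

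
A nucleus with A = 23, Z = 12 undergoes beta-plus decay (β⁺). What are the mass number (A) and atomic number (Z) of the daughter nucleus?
Daughter: A = 23, Z = 11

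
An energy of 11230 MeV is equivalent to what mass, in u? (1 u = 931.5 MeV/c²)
m = E/c² = 12.06 u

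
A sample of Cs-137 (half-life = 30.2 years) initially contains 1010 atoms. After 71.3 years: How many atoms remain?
N = N₀(1/2)^(t/t½) = 196.6 atoms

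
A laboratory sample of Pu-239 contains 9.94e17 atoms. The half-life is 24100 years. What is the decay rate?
A = λN = 2.859e13 decays/year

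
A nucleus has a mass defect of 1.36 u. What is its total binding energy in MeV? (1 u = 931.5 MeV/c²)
B.E. = Δm × 931.5 = 1267 MeV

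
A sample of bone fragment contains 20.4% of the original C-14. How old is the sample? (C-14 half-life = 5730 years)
Age = t½ × log₂(1/ratio) = 13140 years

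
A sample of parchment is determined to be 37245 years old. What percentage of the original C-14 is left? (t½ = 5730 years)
N/N₀ = (1/2)^(t/t½) = 0.01105 = 1.1%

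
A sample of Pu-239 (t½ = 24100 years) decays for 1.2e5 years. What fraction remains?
N/N₀ = (1/2)^(t/t½) = 0.0317 = 3.17%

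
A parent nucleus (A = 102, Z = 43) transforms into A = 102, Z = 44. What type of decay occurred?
ΔA = 0, ΔZ = +1 ⇒ beta-minus decay (β⁻)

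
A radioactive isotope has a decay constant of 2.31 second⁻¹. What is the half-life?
t½ = ln(2)/λ = 0.3001 seconds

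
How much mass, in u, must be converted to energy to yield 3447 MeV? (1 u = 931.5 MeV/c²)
m = E/c² = 3.7 u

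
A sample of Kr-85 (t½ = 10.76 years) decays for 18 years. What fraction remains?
N/N₀ = (1/2)^(t/t½) = 0.3136 = 31.4%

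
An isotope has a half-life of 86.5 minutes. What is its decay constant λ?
λ = ln(2)/t½ = 0.008013 minute⁻¹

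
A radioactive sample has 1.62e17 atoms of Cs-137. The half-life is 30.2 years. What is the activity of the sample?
A = λN = 3.718e15 decays/year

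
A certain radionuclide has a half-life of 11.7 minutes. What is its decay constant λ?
λ = ln(2)/t½ = 0.05924 minute⁻¹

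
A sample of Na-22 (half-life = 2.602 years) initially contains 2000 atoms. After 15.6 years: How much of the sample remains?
N = N₀(1/2)^(t/t½) = 31.35 atoms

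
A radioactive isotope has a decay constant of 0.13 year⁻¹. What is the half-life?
t½ = ln(2)/λ = 5.332 years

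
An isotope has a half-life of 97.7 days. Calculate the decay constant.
λ = ln(2)/t½ = 0.007095 day⁻¹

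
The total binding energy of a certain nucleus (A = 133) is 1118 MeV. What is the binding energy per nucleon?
B.E./A = 1118/133 = 8.406 MeV/nucleon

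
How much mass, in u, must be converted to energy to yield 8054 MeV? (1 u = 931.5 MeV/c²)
m = E/c² = 8.646 u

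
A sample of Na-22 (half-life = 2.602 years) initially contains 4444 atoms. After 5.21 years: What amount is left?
N = N₀(1/2)^(t/t½) = 1109 atoms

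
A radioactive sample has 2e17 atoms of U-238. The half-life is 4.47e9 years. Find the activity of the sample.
A = λN = 3.101e7 decays/year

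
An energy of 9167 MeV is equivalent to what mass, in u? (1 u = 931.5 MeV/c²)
m = E/c² = 9.841 u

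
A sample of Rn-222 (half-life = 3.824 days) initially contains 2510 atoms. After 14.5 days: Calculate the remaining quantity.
N = N₀(1/2)^(t/t½) = 181.2 atoms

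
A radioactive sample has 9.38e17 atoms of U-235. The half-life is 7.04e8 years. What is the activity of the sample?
A = λN = 9.235e8 decays/year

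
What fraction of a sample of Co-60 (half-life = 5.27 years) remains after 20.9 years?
N/N₀ = (1/2)^(t/t½) = 0.064 = 6.4%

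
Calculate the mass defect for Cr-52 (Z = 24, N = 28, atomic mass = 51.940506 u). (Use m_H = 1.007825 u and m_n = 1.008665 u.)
Δm = Z·m_H + N·m_n − M = 0.4899 u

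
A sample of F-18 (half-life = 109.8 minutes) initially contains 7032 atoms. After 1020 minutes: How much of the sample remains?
N = N₀(1/2)^(t/t½) = 11.24 atoms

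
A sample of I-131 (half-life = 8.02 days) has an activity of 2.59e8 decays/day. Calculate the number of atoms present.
N = A/λ = 2.997e9 atoms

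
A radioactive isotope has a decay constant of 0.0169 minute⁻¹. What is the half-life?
t½ = ln(2)/λ = 41.01 minutes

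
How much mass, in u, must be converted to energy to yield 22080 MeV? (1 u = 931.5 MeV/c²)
m = E/c² = 23.7 u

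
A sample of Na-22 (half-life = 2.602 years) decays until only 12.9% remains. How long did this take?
t = t½ × log₂(N₀/N) = 7.688 years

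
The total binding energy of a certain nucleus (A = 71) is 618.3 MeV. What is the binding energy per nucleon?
B.E./A = 618.3/71 = 8.708 MeV/nucleon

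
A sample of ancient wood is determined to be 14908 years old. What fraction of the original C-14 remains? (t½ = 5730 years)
N/N₀ = (1/2)^(t/t½) = 0.1647 = 16.5%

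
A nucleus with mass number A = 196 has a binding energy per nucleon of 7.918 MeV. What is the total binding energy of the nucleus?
B.E. = 7.918 × 196 = 1552 MeV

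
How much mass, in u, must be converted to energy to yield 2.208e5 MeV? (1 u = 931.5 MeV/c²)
m = E/c² = 237 u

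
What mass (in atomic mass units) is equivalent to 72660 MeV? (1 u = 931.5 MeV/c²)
m = E/c² = 78 u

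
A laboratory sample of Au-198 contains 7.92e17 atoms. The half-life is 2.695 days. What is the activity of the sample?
A = λN = 2.037e17 decays/day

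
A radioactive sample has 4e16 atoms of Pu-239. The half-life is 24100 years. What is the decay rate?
A = λN = 1.15e12 decays/year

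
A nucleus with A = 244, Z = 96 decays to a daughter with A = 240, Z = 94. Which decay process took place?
ΔA = -4, ΔZ = -2 ⇒ alpha decay (α)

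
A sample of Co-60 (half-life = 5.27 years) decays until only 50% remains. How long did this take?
t = t½ × log₂(N₀/N) = 5.27 years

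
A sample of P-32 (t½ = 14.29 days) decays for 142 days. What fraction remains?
N/N₀ = (1/2)^(t/t½) = 0.00102 = 0.102%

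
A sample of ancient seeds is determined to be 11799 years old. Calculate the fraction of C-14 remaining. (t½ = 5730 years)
N/N₀ = (1/2)^(t/t½) = 0.24 = 24%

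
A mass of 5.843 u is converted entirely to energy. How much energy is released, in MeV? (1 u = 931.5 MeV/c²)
E = mc² = 5443 MeV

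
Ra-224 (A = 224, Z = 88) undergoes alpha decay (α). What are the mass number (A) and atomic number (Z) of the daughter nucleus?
Daughter: A = 220, Z = 86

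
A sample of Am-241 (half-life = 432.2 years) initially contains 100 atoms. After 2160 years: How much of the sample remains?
N = N₀(1/2)^(t/t½) = 3.13 atoms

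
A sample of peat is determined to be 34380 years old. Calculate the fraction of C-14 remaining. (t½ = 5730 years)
N/N₀ = (1/2)^(t/t½) = 0.01562 = 1.56%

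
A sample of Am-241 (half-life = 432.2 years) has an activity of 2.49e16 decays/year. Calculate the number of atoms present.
N = A/λ = 1.553e19 atoms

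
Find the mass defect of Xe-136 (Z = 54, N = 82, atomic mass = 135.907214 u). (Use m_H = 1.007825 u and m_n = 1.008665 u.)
Δm = Z·m_H + N·m_n − M = 1.226 u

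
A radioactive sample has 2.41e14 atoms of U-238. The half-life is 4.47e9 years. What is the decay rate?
A = λN = 37370 decays/year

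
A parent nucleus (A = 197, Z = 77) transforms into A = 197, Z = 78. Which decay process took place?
ΔA = 0, ΔZ = +1 ⇒ beta-minus decay (β⁻)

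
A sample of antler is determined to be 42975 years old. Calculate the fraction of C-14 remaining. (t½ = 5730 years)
N/N₀ = (1/2)^(t/t½) = 0.005524 = 0.552%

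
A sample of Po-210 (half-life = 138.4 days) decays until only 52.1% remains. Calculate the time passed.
t = t½ × log₂(N₀/N) = 130.2 days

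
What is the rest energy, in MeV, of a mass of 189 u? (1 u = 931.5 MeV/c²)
E = mc² = 1.761e5 MeV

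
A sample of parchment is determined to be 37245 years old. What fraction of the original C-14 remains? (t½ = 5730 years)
N/N₀ = (1/2)^(t/t½) = 0.01105 = 1.1%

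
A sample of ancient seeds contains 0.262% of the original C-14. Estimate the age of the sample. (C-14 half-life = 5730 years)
Age = t½ × log₂(1/ratio) = 49140 years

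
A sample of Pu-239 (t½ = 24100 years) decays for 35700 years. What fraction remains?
N/N₀ = (1/2)^(t/t½) = 0.3582 = 35.8%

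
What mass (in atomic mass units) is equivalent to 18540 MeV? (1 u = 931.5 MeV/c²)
m = E/c² = 19.9 u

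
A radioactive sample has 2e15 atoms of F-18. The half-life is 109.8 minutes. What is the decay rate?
A = λN = 1.263e13 decays/minute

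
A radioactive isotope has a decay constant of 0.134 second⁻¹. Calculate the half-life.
t½ = ln(2)/λ = 5.173 seconds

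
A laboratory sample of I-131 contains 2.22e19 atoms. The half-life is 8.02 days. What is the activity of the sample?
A = λN = 1.919e18 decays/day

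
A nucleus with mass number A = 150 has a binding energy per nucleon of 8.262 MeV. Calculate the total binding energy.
B.E. = 8.262 × 150 = 1239 MeV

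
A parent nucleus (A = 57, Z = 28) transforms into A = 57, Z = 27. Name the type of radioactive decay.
ΔA = 0, ΔZ = -1 ⇒ beta-plus decay (β⁺) or electron capture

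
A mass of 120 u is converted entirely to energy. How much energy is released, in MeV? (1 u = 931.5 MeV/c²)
E = mc² = 1.118e5 MeV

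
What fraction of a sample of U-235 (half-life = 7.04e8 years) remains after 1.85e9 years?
N/N₀ = (1/2)^(t/t½) = 0.1618 = 16.2%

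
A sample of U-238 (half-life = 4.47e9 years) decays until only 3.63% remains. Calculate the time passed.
t = t½ × log₂(N₀/N) = 2.138e10 years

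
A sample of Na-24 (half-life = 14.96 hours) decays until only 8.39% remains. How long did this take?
t = t½ × log₂(N₀/N) = 53.48 hours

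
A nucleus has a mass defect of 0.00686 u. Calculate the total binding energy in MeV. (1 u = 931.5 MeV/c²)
B.E. = Δm × 931.5 = 6.39 MeV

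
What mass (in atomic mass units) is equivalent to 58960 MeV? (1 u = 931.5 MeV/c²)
m = E/c² = 63.3 u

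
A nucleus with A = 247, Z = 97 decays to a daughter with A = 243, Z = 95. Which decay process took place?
ΔA = -4, ΔZ = -2 ⇒ alpha decay (α)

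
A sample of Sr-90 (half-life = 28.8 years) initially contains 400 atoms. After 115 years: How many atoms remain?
N = N₀(1/2)^(t/t½) = 25.12 atoms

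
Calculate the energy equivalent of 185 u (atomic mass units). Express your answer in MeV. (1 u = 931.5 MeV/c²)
E = mc² = 1.723e5 MeV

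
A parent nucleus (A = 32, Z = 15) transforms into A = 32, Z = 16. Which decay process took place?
ΔA = 0, ΔZ = +1 ⇒ beta-minus decay (β⁻)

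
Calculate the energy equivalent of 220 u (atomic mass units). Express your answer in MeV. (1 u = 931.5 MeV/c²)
E = mc² = 2.049e5 MeV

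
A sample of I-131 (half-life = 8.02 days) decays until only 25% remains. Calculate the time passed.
t = t½ × log₂(N₀/N) = 16.04 days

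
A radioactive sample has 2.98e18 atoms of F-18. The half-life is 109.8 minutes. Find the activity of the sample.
A = λN = 1.881e16 decays/minute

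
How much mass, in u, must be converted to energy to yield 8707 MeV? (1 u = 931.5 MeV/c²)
m = E/c² = 9.347 u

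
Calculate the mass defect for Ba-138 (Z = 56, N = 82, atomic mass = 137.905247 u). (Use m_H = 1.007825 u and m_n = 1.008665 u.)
Δm = Z·m_H + N·m_n − M = 1.243 u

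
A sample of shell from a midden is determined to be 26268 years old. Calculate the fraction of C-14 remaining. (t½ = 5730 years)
N/N₀ = (1/2)^(t/t½) = 0.04169 = 4.17%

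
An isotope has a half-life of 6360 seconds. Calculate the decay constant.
λ = ln(2)/t½ = 1.09e-4 second⁻¹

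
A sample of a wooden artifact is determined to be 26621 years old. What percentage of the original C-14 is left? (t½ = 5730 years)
N/N₀ = (1/2)^(t/t½) = 0.03994 = 3.99%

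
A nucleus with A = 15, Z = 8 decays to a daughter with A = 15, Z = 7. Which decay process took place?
ΔA = 0, ΔZ = -1 ⇒ beta-plus decay (β⁺) or electron capture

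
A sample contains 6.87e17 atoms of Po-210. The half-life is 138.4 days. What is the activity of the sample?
A = λN = 3.441e15 decays/day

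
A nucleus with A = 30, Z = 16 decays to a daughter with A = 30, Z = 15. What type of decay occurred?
ΔA = 0, ΔZ = -1 ⇒ beta-plus decay (β⁺) or electron capture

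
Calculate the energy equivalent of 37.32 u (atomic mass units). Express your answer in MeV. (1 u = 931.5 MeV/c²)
E = mc² = 34760 MeV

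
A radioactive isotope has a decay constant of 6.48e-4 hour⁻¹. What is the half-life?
t½ = ln(2)/λ = 1070 hours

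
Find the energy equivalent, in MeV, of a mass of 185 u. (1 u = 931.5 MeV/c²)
E = mc² = 1.723e5 MeV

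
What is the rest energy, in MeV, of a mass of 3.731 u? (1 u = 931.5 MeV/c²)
E = mc² = 3475 MeV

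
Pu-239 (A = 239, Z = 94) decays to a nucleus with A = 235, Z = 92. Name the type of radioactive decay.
ΔA = -4, ΔZ = -2 ⇒ alpha decay (α)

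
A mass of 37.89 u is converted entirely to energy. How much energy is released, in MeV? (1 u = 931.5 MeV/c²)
E = mc² = 35290 MeV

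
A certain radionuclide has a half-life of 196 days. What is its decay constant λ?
λ = ln(2)/t½ = 0.003536 day⁻¹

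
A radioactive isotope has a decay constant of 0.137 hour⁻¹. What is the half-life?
t½ = ln(2)/λ = 5.059 hours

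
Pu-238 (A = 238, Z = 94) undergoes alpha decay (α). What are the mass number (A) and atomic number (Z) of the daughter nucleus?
Daughter: A = 234, Z = 92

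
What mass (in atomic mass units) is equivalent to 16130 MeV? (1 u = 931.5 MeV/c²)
m = E/c² = 17.32 u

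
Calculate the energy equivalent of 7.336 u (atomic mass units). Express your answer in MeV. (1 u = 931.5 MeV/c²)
E = mc² = 6833 MeV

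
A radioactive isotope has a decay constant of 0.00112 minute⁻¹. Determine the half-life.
t½ = ln(2)/λ = 618.9 minutes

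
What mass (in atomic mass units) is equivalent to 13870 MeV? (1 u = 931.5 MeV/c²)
m = E/c² = 14.89 u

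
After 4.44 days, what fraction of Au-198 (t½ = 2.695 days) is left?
N/N₀ = (1/2)^(t/t½) = 0.3192 = 31.9%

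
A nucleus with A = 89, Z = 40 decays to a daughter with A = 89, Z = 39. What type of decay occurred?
ΔA = 0, ΔZ = -1 ⇒ beta-plus decay (β⁺) or electron capture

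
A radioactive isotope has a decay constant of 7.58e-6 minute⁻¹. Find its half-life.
t½ = ln(2)/λ = 91440 minutes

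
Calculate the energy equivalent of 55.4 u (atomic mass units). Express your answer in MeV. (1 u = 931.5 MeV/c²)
E = mc² = 51610 MeV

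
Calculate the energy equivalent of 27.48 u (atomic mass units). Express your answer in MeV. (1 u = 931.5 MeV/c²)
E = mc² = 25600 MeV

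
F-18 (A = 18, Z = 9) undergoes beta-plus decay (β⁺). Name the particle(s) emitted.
β⁺: positron (e⁺) + neutrino (νₑ)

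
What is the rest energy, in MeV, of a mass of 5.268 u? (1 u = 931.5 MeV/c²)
E = mc² = 4907 MeV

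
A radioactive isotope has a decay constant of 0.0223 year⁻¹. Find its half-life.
t½ = ln(2)/λ = 31.08 years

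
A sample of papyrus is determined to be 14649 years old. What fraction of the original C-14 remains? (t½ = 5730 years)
N/N₀ = (1/2)^(t/t½) = 0.17 = 17%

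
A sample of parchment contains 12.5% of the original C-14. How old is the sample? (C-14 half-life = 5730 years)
Age = t½ × log₂(1/ratio) = 17190 years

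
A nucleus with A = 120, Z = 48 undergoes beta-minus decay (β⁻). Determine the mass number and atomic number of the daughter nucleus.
Daughter: A = 120, Z = 49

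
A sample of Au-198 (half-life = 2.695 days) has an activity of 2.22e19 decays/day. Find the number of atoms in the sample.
N = A/λ = 8.632e19 atoms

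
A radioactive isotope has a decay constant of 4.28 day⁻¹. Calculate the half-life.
t½ = ln(2)/λ = 0.162 days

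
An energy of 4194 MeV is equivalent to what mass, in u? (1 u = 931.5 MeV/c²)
m = E/c² = 4.502 u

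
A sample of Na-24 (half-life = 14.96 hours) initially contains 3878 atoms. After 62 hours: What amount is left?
N = N₀(1/2)^(t/t½) = 219.3 atoms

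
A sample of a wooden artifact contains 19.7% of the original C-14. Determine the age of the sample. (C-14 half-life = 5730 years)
Age = t½ × log₂(1/ratio) = 13430 years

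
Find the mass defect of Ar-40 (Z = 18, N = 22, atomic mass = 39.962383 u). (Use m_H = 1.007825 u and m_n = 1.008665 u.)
Δm = Z·m_H + N·m_n − M = 0.3691 u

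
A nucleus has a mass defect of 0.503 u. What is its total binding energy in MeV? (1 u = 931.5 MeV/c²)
B.E. = Δm × 931.5 = 468.5 MeV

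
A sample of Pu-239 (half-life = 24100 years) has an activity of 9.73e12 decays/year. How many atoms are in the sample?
N = A/λ = 3.383e17 atoms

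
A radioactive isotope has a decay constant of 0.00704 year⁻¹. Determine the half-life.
t½ = ln(2)/λ = 98.46 years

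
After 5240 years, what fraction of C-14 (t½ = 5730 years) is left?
N/N₀ = (1/2)^(t/t½) = 0.5305 = 53.1%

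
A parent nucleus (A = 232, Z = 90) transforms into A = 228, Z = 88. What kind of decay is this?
ΔA = -4, ΔZ = -2 ⇒ alpha decay (α)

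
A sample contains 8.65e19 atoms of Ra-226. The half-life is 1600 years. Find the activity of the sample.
A = λN = 3.747e16 decays/year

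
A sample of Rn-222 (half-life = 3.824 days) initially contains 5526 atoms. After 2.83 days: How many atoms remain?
N = N₀(1/2)^(t/t½) = 3308 atoms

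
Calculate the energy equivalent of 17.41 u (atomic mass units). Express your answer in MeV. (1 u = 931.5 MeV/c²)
E = mc² = 16220 MeV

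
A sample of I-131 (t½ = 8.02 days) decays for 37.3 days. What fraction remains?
N/N₀ = (1/2)^(t/t½) = 0.03981 = 3.98%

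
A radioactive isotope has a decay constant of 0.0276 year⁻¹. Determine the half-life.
t½ = ln(2)/λ = 25.11 years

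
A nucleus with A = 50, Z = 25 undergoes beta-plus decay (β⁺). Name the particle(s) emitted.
β⁺: positron (e⁺) + neutrino (νₑ)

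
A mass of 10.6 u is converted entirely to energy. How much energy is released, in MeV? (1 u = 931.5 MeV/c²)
E = mc² = 9874 MeV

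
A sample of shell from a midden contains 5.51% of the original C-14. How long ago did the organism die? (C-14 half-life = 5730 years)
Age = t½ × log₂(1/ratio) = 23960 years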